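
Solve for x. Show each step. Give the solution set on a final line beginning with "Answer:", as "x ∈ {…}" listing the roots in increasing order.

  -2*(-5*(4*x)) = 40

Step 1. [-2*(-5*(4*x)) = 40] LHS = -2·(…); ÷-2 both sides ⇒ div: -5*(4*x) = -20.
Step 2. [-5*(4*x) = -20] LHS = -5·(…); ÷-5 both sides, so div: 4*x = 4.
Step 3. [4*x = 4] divide by the outer 4, so div: x = 1.

Answer: x ∈ {1}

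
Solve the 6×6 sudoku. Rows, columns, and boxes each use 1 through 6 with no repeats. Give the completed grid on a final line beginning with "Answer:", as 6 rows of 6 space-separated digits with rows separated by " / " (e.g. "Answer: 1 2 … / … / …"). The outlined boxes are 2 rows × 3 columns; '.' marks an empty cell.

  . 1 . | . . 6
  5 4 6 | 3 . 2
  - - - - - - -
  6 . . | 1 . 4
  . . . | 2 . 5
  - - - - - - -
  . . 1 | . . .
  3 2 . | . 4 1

Step 1. [r3c5∈{3}] r3c5 has the single candidate 3. So r3c5=3.
Step 2. [r6c4∈{5,6}] r6c4 is the only open cell in row 6 admitting 6, so r6c4=6.
Step 3. [r5c4∈{5}] r5c4 is down to just 5 ⇒ r5c4=5.
Step 4. [r3c3∈{2,5}] in row 3, 2 fits only at r3c3 ⇒ r3c3=2.
Step 5. [r4c3∈{3,4}] in col 3, 4 fits only at r4c3. So r4c3=4.
Step 6. [r4c5∈{6}] r4c5 is down to just 6. So r4c5=6.
Step 7. [r1c5∈{5}] r1c5's peers cover all but 5, so r1c5=5.
Step 8. [r5c6∈{3}] nothing but 3 survives at r5c6, so r5c6=3.
Step 9. [r2c5∈{1}] nothing but 1 survives at r2c5. So r2c5=1.
Step 10. [r1c1∈{2}] r1c1's peers cover all but 2 ⇒ r1c1=2.
Step 11. [r4c1∈{1}] r4c1 is down to just 1, so r4c1=1.
Step 12. [r1c4∈{4}] only 4 remains possible at r1c4, so r1c4=4.
Step 13. [r4c2∈{3}] nothing but 3 survives at r4c2, so r4c2=3.
Step 14. [r1c3∈{3}] r1c3 is down to just 3, so r1c3=3.
Step 15. [r3c2∈{5}] r3c2 has the single candidate 5, so r3c2=5.
Step 16. [r5c1∈{4}] nothing but 4 survives at r5c1, so r5c1=4.
Step 17. [r5c2∈{6}] r5c2 has the single candidate 6, so r5c2=6.
Step 18. [r5c5∈{2}] r5c5 has the single candidate 2. So r5c5=2.
Step 19. [r6c3∈{5}] r6c3 is down to just 5 ⇒ r6c3=5.

Answer: 2 1 3 4 5 6 / 5 4 6 3 1 2 / 6 5 2 1 3 4 / 1 3 4 2 6 5 / 4 6 1 5 2 3 / 3 2 5 6 4 1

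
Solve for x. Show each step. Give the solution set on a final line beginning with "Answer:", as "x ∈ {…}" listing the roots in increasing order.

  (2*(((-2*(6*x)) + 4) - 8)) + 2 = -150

Step 1. [(2*(((-2*(6*x)) + 4) - 8)) + 2 = -150] 2 | LHS and 2 | -150: pull 2 out ⇒ factor: (((-2*(6*x)) + 4) - 8) + 1 = -75.
Step 2. [(((-2*(6*x)) + 4) - 8) + 1 = -75] +1 is outermost — subtract 1 both sides. So sub: ((-2*(6*x)) + 4) - 8 = -76.
Step 3. [((-2*(6*x)) + 4) - 8 = -76] 8 comes off first (add 8). So sub: (-2*(6*x)) + 4 = -68.
Step 4. [(-2*(6*x)) + 4 = -68] -2 divides every term; factor it out. So factor: (6*x) - 2 = 34.
Step 5. [(6*x) - 2 = 34] peel the -2: add 2 from each side, so sub: 6*x = 36.
Step 6. [6*x = 36] leading coefficient 6: divide by 6. So div: x = 6.

Answer: x ∈ {6}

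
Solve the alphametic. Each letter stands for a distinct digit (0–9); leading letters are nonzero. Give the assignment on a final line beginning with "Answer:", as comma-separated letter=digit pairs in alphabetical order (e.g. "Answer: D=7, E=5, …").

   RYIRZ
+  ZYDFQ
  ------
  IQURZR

Step 1. [col 1: Z + Q ≡ R (mod 10)] several values work for Z in column 1 (Z + Q ≡ R (mod 10), carry-in 0); try Z=5 ⇒ Z=5.
Step 2. [col 1: Z + Q ≡ R (mod 10)] column 1 (Z + Q ≡ R (mod 10), carry-in 0) doesn't pin R yet; pick R=8 and continue. So R=8.
Step 3. [I] the sum has 6 digits but both addends have 5; that extra leading digit I is the final carry, namely 1, so I=1.
Step 4. [col 1: Z + Q ≡ R (mod 10)] in column 1 we have Z+Q≡R with carry-in 0; given Z=5, R=8 and digits 1,5,8 already taken and all letters distinct, that pins Q to 3, so Q=3.
Step 5. [col 2: R + F ≡ Z (mod 10)] column 2 reads R+F+carry(0)=Z with R=8, Z=5; with digits 1,3,5,8 already taken and all letters distinct, the only value for F is 7. So F=7.
Step 6. [col 3: I + D ≡ R (mod 10)] from column 3 (I=1, R=8, carry-in 1, digits 1,3,5,7,8 already taken and all letters distinct): D must equal 6, so D=6.
Step 7. [col 4: Y + Y ≡ U (mod 10)] from column 4 (nothing yet, carry-in 0, digits 1,3,5,6,7,8 already taken and all letters distinct): Y must equal 2. So Y=2.
Step 8. [col 4: Y + Y ≡ U (mod 10)] column 4: given Y=2, carry-in 0, and digits 1,2,3,5,6,7,8 already taken and all letters distinct, Y+Y≡U (mod 10) forces U=4. So U=4.

Answer: D=6, F=7, I=1, Q=3, R=8, U=4, Y=2, Z=5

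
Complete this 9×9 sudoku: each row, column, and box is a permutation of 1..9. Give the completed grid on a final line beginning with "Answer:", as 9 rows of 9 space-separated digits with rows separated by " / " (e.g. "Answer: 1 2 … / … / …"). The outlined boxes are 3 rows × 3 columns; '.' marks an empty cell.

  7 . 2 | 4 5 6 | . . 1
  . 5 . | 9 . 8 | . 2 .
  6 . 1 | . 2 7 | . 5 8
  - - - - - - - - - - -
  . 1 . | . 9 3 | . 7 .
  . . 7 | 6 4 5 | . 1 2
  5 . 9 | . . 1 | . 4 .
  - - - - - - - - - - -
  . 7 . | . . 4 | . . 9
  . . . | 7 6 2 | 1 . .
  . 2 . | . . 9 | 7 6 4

Step 1. [r1c2∈{3,8,9}] 8 has one home in row 1: r1c2. So r1c2=8.
Step 2. [r3c4∈{3}] r3c4's peers cover all but 3. So r3c4=3.
Step 3. [r5c7∈{3,8,9}] row 5 places 9 nowhere but r5c7. So r5c7=9.
Step 4. [r5c1∈{3,8}] in row 5, 8 fits only at r5c1, so r5c1=8.
Step 5. [r1c7∈{3}] r1c7 is down to just 3. So r1c7=3.
Step 6. [r7c3∈{3,5,6,8}] 6 has one home in row 7: r7c3 ⇒ r7c3=6.
Step 7. [r6c9∈{3,6}] 3 has one home in box 6: r6c9 ⇒ r6c9=3.
Step 8. [r4c3∈{4}] r4c3's peers cover all but 4 ⇒ r4c3=4.
Step 9. [r2c3∈{3}] r2c3 is down to just 3, so r2c3=3.
Step 10. [r8c1∈{3,4,9}] col 1 places 9 nowhere but r8c1 ⇒ r8c1=9.
Step 11. [r8c9∈{5}] r8c9 is down to just 5 ⇒ r8c9=5.
Step 12. [r7c4∈{1,5,8}] in row 7, 5 fits only at r7c4 ⇒ r7c4=5.
Step 13. [r9c4∈{1,8}] r9c4 is the only open cell in col 4 admitting 1 ⇒ r9c4=1.
Step 14. [r4c9∈{6}] r4c9 is down to just 6, so r4c9=6.
Step 15. [r6c7∈{8}] only 8 remains possible at r6c7 ⇒ r6c7=8.
Step 16. [r9c1∈{3}] r9c1's peers cover all but 3 ⇒ r9c1=3.
Step 17. [r8c3∈{8}] r8c3 is down to just 8, so r8c3=8.
Step 18. [r2c1∈{4}] r2c1's peers cover all but 4. So r2c1=4.
Step 19. [r7c8∈{3,8}] across col 8, 8 lands solely at r7c8. So r7c8=8.
Step 20. [r6c4∈{2}] nothing but 2 survives at r6c4. So r6c4=2.
Step 21. [r1c8∈{9}] only 9 remains possible at r1c8, so r1c8=9.
Step 22. [r2c9∈{7}] nothing but 7 survives at r2c9 ⇒ r2c9=7.
Step 23. [r4c4∈{8}] r4c4 is down to just 8. So r4c4=8.
Step 24. [r8c2∈{4}] r8c2's peers cover all but 4. So r8c2=4.
Step 25. [r6c2∈{6}] r6c2 has the single candidate 6. So r6c2=6.
Step 26. [r7c7∈{2}] r7c7's peers cover all but 2 ⇒ r7c7=2.
Step 27. [r4c7∈{5}] nothing but 5 survives at r4c7 ⇒ r4c7=5.
Step 28. [r2c5∈{1}] nothing but 1 survives at r2c5. So r2c5=1.
Step 29. [r2c7∈{6}] only 6 remains possible at r2c7 ⇒ r2c7=6.
Step 30. [r8c8∈{3}] only 3 remains possible at r8c8. So r8c8=3.
Step 31. [r5c2∈{3}] r5c2's peers cover all but 3, so r5c2=3.
Step 32. [r9c3∈{5}] only 5 remains possible at r9c3. So r9c3=5.
Step 33. [r7c1∈{1}] nothing but 1 survives at r7c1 ⇒ r7c1=1.
Step 34. [r3c7∈{4}] r3c7's peers cover all but 4 ⇒ r3c7=4.
Step 35. [r4c1∈{2}] r4c1 has the single candidate 2 ⇒ r4c1=2.
Step 36. [r6c5∈{7}] nothing but 7 survives at r6c5. So r6c5=7.
Step 37. [r3c2∈{9}] nothing but 9 survives at r3c2. So r3c2=9.
Step 38. [r9c5∈{8}] nothing but 8 survives at r9c5. So r9c5=8.
Step 39. [r7c5∈{3}] r7c5 is down to just 3, so r7c5=3.

Answer: 7 8 2 4 5 6 3 9 1 / 4 5 3 9 1 8 6 2 7 / 6 9 1 3 2 7 4 5 8 / 2 1 4 8 9 3 5 7 6 / 8 3 7 6 4 5 9 1 2 / 5 6 9 2 7 1 8 4 3 / 1 7 6 5 3 4 2 8 9 / 9 4 8 7 6 2 1 3 5 / 3 2 5 1 8 9 7 6 4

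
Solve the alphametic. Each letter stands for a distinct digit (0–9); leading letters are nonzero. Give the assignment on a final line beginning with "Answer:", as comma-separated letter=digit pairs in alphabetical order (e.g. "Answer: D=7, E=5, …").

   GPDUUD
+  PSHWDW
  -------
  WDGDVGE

Step 1. [col 1: D + W ≡ E (mod 10)] several values work for D in column 1 (D + W ≡ E (mod 10), carry-in 0); try D=4. So D=4.
Step 2. [col 1: D + W ≡ E (mod 10)] column 1 (D + W ≡ E (mod 10), carry-in 0) doesn't pin W yet; pick W=1 and continue, so W=1.
Step 3. [col 1: D + W ≡ E (mod 10)] column 1: given D=4, W=1, carry-in 0, and digits 1,4 already taken and all letters distinct, D+W≡E (mod 10) forces E=5. So E=5.
Step 4. [col 2: U + D ≡ G (mod 10)] U=2 is one option consistent with column 2 (U + D ≡ G (mod 10), carry-in 0) — take it ⇒ U=2.
Step 5. [col 2: U + D ≡ G (mod 10)] column 2 reads U+D+carry(0)=G with U=2, D=4; with digits 1,2,4,5 already taken and all letters distinct, the only value for G is 6. So G=6.
Step 6. [col 3: U + W ≡ V (mod 10)] in column 3 we have U+W≡V with carry-in 0; given U=2, W=1 and digits 1,2,4,5,6 already taken and all letters distinct, that pins V to 3 ⇒ V=3.
Step 7. [col 4: D + H ≡ D (mod 10)] in column 4 we have D+H≡D with carry-in 0; given D=4 and digits 1,2,3,4,5,6 already taken and all letters distinct, that pins H to 0, so H=0.
Step 8. [col 5: P + S ≡ G (mod 10)] no forcing yet in column 5 (carry-in 0); S=9 is free and consistent — try it, so S=9.
Step 9. [col 5: P + S ≡ G (mod 10)] column 5: given S=9, G=6, carry-in 0, and digits 0,1,2,3,4,5,6,9 already taken and all letters distinct, P+S≡G (mod 10) forces P=7, so P=7.

Answer: D=4, E=5, G=6, H=0, P=7, S=9, U=2, V=3, W=1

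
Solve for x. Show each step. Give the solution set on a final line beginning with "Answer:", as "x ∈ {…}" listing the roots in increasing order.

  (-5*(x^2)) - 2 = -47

Step 1. [(-5*(x^2)) - 2 = -47] the outer -2 inverts by adding 2, so sub: -5*(x^2) = -45.
Step 2. [-5*(x^2) = -45] leading coefficient -5: divide by -5, so div: x^2 = 9.
Step 3. [x^2 = 9] LHS squared, RHS 9 ≥ 0: apply √ (±). So sqrt: x = 3 or -3.

Answer: x ∈ {-3, 3}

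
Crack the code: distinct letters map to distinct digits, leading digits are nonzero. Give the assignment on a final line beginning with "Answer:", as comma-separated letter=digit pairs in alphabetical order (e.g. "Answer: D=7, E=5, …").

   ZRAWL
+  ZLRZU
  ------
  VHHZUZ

Step 1. [col 1: L + U ≡ Z (mod 10)] Z=6 is one option consistent with column 1 (L + U ≡ Z (mod 10), carry-in 0) — take it ⇒ Z=6.
Step 2. [col 1: L + U ≡ Z (mod 10)] several values work for U in column 1 (L + U ≡ Z (mod 10), carry-in 0); try U=7 ⇒ U=7.
Step 3. [V] adding two 5-digit numbers gives at most 5+1 digits, and here it does — V is that final carry and must be 1 ⇒ V=1.
Step 4. [col 1: L + U ≡ Z (mod 10)] from column 1 (U=7, Z=6, carry-in 0, digits 1,6,7 already taken and all letters distinct): L must equal 9 ⇒ L=9.
Step 5. [col 2: W + Z ≡ U (mod 10)] from column 2 (Z=6, U=7, carry-in 1, digits 1,6,7,9 already taken and all letters distinct): W must equal 0 ⇒ W=0.
Step 6. [col 3: A + R ≡ Z (mod 10)] column 3 (A + R ≡ Z (mod 10), carry-in 0) doesn't pin A yet; pick A=2 and continue, so A=2.
Step 7. [col 3: A + R ≡ Z (mod 10)] in column 3 we have A+R≡Z with carry-in 0; given A=2, Z=6 and digits 0,1,2,6,7,9 already taken and all letters distinct, that pins R to 4, so R=4.
Step 8. [col 4: R + L ≡ H (mod 10)] column 4 reads R+L+carry(0)=H with R=4, L=9; with digits 0,1,2,4,6,7,9 already taken and all letters distinct, the only value for H is 3. So H=3.

Answer: A=2, H=3, L=9, R=4, U=7, V=1, W=0, Z=6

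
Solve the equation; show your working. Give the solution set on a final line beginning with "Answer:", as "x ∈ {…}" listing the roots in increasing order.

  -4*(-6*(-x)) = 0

Step 1. [-4*(-6*(-x)) = 0] divide by the outer -4 ⇒ div: -6*(-x) = 0.
Step 2. [-6*(-x) = 0] LHS = -6·(…); ÷-6 both sides ⇒ div: -x = 0.
Step 3. [-x = 0] leading − — multiply by −1 ⇒ neg: x = 0.

Answer: x ∈ {0}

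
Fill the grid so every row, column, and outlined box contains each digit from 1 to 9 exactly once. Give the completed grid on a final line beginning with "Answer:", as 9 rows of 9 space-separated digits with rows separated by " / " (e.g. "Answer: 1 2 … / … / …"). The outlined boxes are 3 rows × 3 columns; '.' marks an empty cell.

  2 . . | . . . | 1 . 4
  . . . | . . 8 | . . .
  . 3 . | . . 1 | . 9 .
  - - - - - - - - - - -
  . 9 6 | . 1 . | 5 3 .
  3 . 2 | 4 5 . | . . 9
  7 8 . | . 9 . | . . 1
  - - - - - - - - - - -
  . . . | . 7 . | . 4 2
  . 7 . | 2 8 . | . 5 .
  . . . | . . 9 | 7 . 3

Step 1. [r8c9∈{6}] only 6 remains possible at r8c9, so r8c9=6.
Step 2. [r6c3∈{4,5}] r6c3 is the only open cell in row 6 admitting 5. So r6c3=5.
Step 3. [r9c8∈{1,8}] col 8 places 1 nowhere but r9c8. So r9c8=1.
Step 4. [r7c4∈{1,3,5,6}] 1 has one home in col 4: r7c4, so r7c4=1.
Step 5. [r7c7∈{8,9}] box 9 places 8 nowhere but r7c7, so r7c7=8.
Step 6. [r5c7∈{6}] r5c7 is down to just 6. So r5c7=6.
Step 7. [r3c7∈{2}] r3c7 has the single candidate 2. So r3c7=2.
Step 8. [r8c6∈{3,4}] col 6 places 4 nowhere but r8c6 ⇒ r8c6=4.
Step 9. [r9c5∈{6}] nothing but 6 survives at r9c5 ⇒ r9c5=6.
Step 10. [r9c4∈{5}] only 5 remains possible at r9c4. So r9c4=5.
Step 11. [r5c6∈{7}] r5c6 has the single candidate 7, so r5c6=7.
Step 12. [r1c5∈{3}] r1c5's peers cover all but 3. So r1c5=3.
Step 13. [r8c3∈{1,3,9}] in row 8, 3 fits only at r8c3, so r8c3=3.
Step 14. [r2c3∈{1,4,7,9}] across col 3, 1 lands solely at r2c3. So r2c3=1.
Step 15. [r4c1∈{4}] r4c1's peers cover all but 4, so r4c1=4.
Step 16. [r7c3∈{9}] only 9 remains possible at r7c3. So r7c3=9.
Step 17. [r2c1∈{5,6,9}] 9 has one home in col 1: r2c1. So r2c1=9.
Step 18. [r4c9∈{7,8}] across row 4, 7 lands solely at r4c9 ⇒ r4c9=7.
Step 19. [r3c9∈{5,8}] across col 9, 8 lands solely at r3c9 ⇒ r3c9=8.
Step 20. [r3c1∈{5,6}] row 3 places 5 nowhere but r3c1 ⇒ r3c1=5.
Step 21. [r3c4∈{6,7}] across row 3, 6 lands solely at r3c4. So r3c4=6.
Step 22. [r1c2∈{6}] r1c2 is down to just 6 ⇒ r1c2=6.
Step 23. [r2c2∈{4}] r2c2 has the single candidate 4 ⇒ r2c2=4.
Step 24. [r1c8∈{7}] r1c8 has the single candidate 7. So r1c8=7.
Step 25. [r6c6∈{2,3,6}] r6c6 is the only open cell in row 6 admitting 6 ⇒ r6c6=6.
Step 26. [r1c3∈{8}] nothing but 8 survives at r1c3 ⇒ r1c3=8.
Step 27. [r3c5∈{4}] nothing but 4 survives at r3c5 ⇒ r3c5=4.
Step 28. [r8c1∈{1}] nothing but 1 survives at r8c1. So r8c1=1.
Step 29. [r7c6∈{3}] r7c6's peers cover all but 3, so r7c6=3.
Step 30. [r2c5∈{2}] r2c5 has the single candidate 2, so r2c5=2.
Step 31. [r1c4∈{9}] only 9 remains possible at r1c4 ⇒ r1c4=9.
Step 32. [r4c4∈{8}] only 8 remains possible at r4c4 ⇒ r4c4=8.
Step 33. [r2c4∈{7}] r2c4 has the single candidate 7. So r2c4=7.
Step 34. [r6c8∈{2}] r6c8 is down to just 2 ⇒ r6c8=2.
Step 35. [r9c1∈{8}] r9c1 has the single candidate 8. So r9c1=8.
Step 36. [r2c8∈{6}] only 6 remains possible at r2c8. So r2c8=6.
Step 37. [r6c4∈{3}] r6c4's peers cover all but 3. So r6c4=3.
Step 38. [r5c2∈{1}] r5c2 is down to just 1. So r5c2=1.
Step 39. [r9c2∈{2}] nothing but 2 survives at r9c2, so r9c2=2.
Step 40. [r2c7∈{3}] only 3 remains possible at r2c7 ⇒ r2c7=3.
Step 41. [r5c8∈{8}] only 8 remains possible at r5c8 ⇒ r5c8=8.
Step 42. [r9c3∈{4}] r9c3 has the single candidate 4. So r9c3=4.
Step 43. [r8c7∈{9}] only 9 remains possible at r8c7. So r8c7=9.
Step 44. [r4c6∈{2}] r4c6's peers cover all but 2 ⇒ r4c6=2.
Step 45. [r7c2∈{5}] only 5 remains possible at r7c2, so r7c2=5.
Step 46. [r2c9∈{5}] r2c9 is down to just 5. So r2c9=5.
Step 47. [r6c7∈{4}] r6c7 has the single candidate 4. So r6c7=4.
Step 48. [r3c3∈{7}] nothing but 7 survives at r3c3. So r3c3=7.
Step 49. [r1c6∈{5}] r1c6 is down to just 5 ⇒ r1c6=5.
Step 50. [r7c1∈{6}] only 6 remains possible at r7c1, so r7c1=6.

Answer: 2 6 8 9 3 5 1 7 4 / 9 4 1 7 2 8 3 6 5 / 5 3 7 6 4 1 2 9 8 / 4 9 6 8 1 2 5 3 7 / 3 1 2 4 5 7 6 8 9 / 7 8 5 3 9 6 4 2 1 / 6 5 9 1 7 3 8 4 2 / 1 7 3 2 8 4 9 5 6 / 8 2 4 5 6 9 7 1 3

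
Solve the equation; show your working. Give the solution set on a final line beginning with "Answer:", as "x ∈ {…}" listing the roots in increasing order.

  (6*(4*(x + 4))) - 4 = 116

Step 1. [(6*(4*(x + 4))) - 4 = 116] peel the -4: add 4 from each side. So sub: 6*(4*(x + 4)) = 120.
Step 2. [6*(4*(x + 4)) = 120] 6·(inner) — divide through by 6. So div: 4*(x + 4) = 20.
Step 3. [4*(x + 4) = 20] 4 out front; divide by 4, so div: x + 4 = 5.
Step 4. [x + 4 = 5] the outer +4 inverts by subtracting 4 ⇒ sub: x = 1.

Answer: x ∈ {1}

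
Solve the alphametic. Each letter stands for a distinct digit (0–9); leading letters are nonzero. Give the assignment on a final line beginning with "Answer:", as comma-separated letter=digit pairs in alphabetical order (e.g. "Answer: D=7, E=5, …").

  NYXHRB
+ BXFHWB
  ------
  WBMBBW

Step 1. [col 1: B + B ≡ W (mod 10)] W=6 is one option consistent with column 1 (B + B ≡ W (mod 10), carry-in 0) — take it ⇒ W=6.
Step 2. [col 1: B + B ≡ W (mod 10)] no forcing yet in column 1 (carry-in 0); B=3 is free and consistent — try it, so B=3.
Step 3. [col 2: R + W ≡ B (mod 10)] in column 2 we have R+W≡B with carry-in 0; given W=6, B=3 and digits 3,6 already taken and all letters distinct, that pins R to 7, so R=7.
Step 4. [col 3: H + H ≡ B (mod 10)] column 3: given B=3, carry-in 1, and digits 3,6,7 already taken and all letters distinct, H+H≡B (mod 10) forces H=1 ⇒ H=1.
Step 5. [col 4: X + F ≡ M (mod 10)] several values work for X in column 4 (X + F ≡ M (mod 10), carry-in 0); try X=5 ⇒ X=5.
Step 6. [col 4: X + F ≡ M (mod 10)] column 4 (X + F ≡ M (mod 10), carry-in 0) doesn't pin F yet; pick F=4 and continue ⇒ F=4.
Step 7. [col 4: X + F ≡ M (mod 10)] in column 4 we have X+F≡M with carry-in 0; given X=5, F=4 and digits 1,3,4,5,6,7 already taken and all letters distinct, that pins M to 9 ⇒ M=9.
Step 8. [col 5: Y + X ≡ B (mod 10)] column 5 reads Y+X+carry(0)=B with X=5, B=3; with digits 1,3,4,5,6,7,9 already taken and all letters distinct, the only value for Y is 8 ⇒ Y=8.
Step 9. [col 6: N + B ≡ W (mod 10)] from column 6 (B=3, W=6, carry-in 1, digits 1,3,4,5,6,7,8,9 already taken and all letters distinct): N must equal 2, so N=2.

Answer: B=3, F=4, H=1, M=9, N=2, R=7, W=6, X=5, Y=8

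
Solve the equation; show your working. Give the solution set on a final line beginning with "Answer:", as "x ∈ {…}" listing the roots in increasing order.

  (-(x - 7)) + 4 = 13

Step 1. [(-(x - 7)) + 4 = 13] +4 is outermost — subtract 4 both sides. So sub: -(x - 7) = 9.
Step 2. [-(x - 7) = 9] LHS negated; negate both sides. So neg: x - 7 = -9.
Step 3. [x - 7 = -9] -7 is outermost — add 7 both sides, so sub: x = -2.

Answer: x ∈ {-2}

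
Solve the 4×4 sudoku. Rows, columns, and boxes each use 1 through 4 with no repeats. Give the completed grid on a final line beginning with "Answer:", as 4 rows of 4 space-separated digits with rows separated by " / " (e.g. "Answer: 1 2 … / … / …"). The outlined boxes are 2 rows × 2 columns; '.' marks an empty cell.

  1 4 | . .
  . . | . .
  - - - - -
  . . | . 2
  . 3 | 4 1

Step 1. [r1c4∈{3}] r1c4 is down to just 3, so r1c4=3.
Step 2. [r2c2∈{2}] r2c2 has the single candidate 2 ⇒ r2c2=2.
Step 3. [r3c3∈{3}] r3c3 is down to just 3. So r3c3=3.
Step 4. [r3c2∈{1}] r3c2 is down to just 1. So r3c2=1.
Step 5. [r3c1∈{4}] only 4 remains possible at r3c1. So r3c1=4.
Step 6. [r4c1∈{2}] r4c1 has the single candidate 2 ⇒ r4c1=2.
Step 7. [r1c3∈{2}] r1c3 is down to just 2. So r1c3=2.
Step 8. [r2c1∈{3}] only 3 remains possible at r2c1. So r2c1=3.
Step 9. [r2c4∈{4}] r2c4's peers cover all but 4, so r2c4=4.
Step 10. [r2c3∈{1}] nothing but 1 survives at r2c3. So r2c3=1.

Answer: 1 4 2 3 / 3 2 1 4 / 4 1 3 2 / 2 3 4 1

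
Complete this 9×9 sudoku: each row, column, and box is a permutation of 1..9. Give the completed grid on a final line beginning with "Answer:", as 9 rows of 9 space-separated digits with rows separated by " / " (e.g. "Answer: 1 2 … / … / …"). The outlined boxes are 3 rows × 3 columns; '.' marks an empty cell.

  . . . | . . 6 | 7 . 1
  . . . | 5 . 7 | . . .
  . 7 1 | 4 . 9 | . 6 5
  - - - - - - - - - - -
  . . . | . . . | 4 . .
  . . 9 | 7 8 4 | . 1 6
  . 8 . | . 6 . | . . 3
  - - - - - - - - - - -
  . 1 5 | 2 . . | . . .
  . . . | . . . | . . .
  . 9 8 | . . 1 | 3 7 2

Step 1. [r1c4∈{3,8}] across box 2, 8 lands solely at r1c4, so r1c4=8.
Step 2. [r4c9∈{7,8,9}] across col 9, 7 lands solely at r4c9. So r4c9=7.
Step 3. [r4c8∈{2,5,8,9}] r4c8 is the only open cell in row 4 admitting 8 ⇒ r4c8=8.
Step 4. [r8c7∈{1,5,6,8,9}] in row 8, 1 fits only at r8c7. So r8c7=1.
Step 5. [r8c8∈{4,5,9}] in box 9, 5 fits only at r8c8 ⇒ r8c8=5.
Step 6. [r7c7∈{6,8,9}] 6 has one home in col 7: r7c7. So r7c7=6.
Step 7. [r2c5∈{1,2,3}] r2c5 is the only open cell in row 2 admitting 1. So r2c5=1.
Step 8. [r9c4∈{6}] r9c4 is down to just 6 ⇒ r9c4=6.
Step 9. [r9c1∈{4}] only 4 remains possible at r9c1. So r9c1=4.
Step 10. [r6c3∈{2,4,7}] across row 6, 4 lands solely at r6c3, so r6c3=4.
Step 11. [r8c3∈{2,3,6,7}] col 3 places 7 nowhere but r8c3. So r8c3=7.
Step 12. [r7c1∈{3}] r7c1's peers cover all but 3 ⇒ r7c1=3.
Step 13. [r5c2∈{2,3,5}] across row 5, 3 lands solely at r5c2 ⇒ r5c2=3.
Step 14. [r3c5∈{2,3}] r3c5 is the only open cell in row 3 admitting 3, so r3c5=3.
Step 15. [r1c5∈{2}] r1c5 has the single candidate 2 ⇒ r1c5=2.
Step 16. [r6c1∈{1,2,5,7}] row 6 places 7 nowhere but r6c1. So r6c1=7.
Step 17. [r4c1∈{1,2,5,6}] r4c1 is the only open cell in col 1 admitting 1 ⇒ r4c1=1.
Step 18. [r7c6∈{8}] r7c6's peers cover all but 8. So r7c6=8.
Step 19. [r8c9∈{4,8,9}] across row 8, 8 lands solely at r8c9. So r8c9=8.
Step 20. [r8c5∈{4,9}] row 8 places 4 nowhere but r8c5 ⇒ r8c5=4.
Step 21. [r8c4∈{3,9}] across row 8, 9 lands solely at r8c4. So r8c4=9.
Step 22. [r1c3∈{3}] only 3 remains possible at r1c3. So r1c3=3.
Step 23. [r2c8∈{2,3,4,9}] in row 2, 3 fits only at r2c8 ⇒ r2c8=3.
Step 24. [r6c8∈{2,9}] in col 8, 2 fits only at r6c8, so r6c8=2.
Step 25. [r5c1∈{2,5}] across row 5, 2 lands solely at r5c1. So r5c1=2.
Step 26. [r4c2∈{5,6}] box 4 places 5 nowhere but r4c2 ⇒ r4c2=5.
Step 27. [r2c3∈{2,6}] r2c3 is the only open cell in col 3 admitting 2. So r2c3=2.
Step 28. [r8c1∈{6}] r8c1 is down to just 6, so r8c1=6.
Step 29. [r1c2∈{4}] only 4 remains possible at r1c2, so r1c2=4.
Step 30. [r1c8∈{9}] r1c8 has the single candidate 9 ⇒ r1c8=9.
Step 31. [r3c1∈{8}] r3c1's peers cover all but 8 ⇒ r3c1=8.
Step 32. [r5c7∈{5}] only 5 remains possible at r5c7. So r5c7=5.
Step 33. [r4c6∈{2,3}] row 4 places 2 nowhere but r4c6. So r4c6=2.
Step 34. [r2c9∈{4}] only 4 remains possible at r2c9 ⇒ r2c9=4.
Step 35. [r8c6∈{3}] r8c6's peers cover all but 3. So r8c6=3.
Step 36. [r3c7∈{2}] r3c7 is down to just 2 ⇒ r3c7=2.
Step 37. [r7c8∈{4}] only 4 remains possible at r7c8 ⇒ r7c8=4.
Step 38. [r4c5∈{9}] r4c5 is down to just 9 ⇒ r4c5=9.
Step 39. [r6c4∈{1}] only 1 remains possible at r6c4 ⇒ r6c4=1.
Step 40. [r6c7∈{9}] only 9 remains possible at r6c7. So r6c7=9.
Step 41. [r7c5∈{7}] r7c5 has the single candidate 7. So r7c5=7.
Step 42. [r1c1∈{5}] only 5 remains possible at r1c1, so r1c1=5.
Step 43. [r4c3∈{6}] r4c3 has the single candidate 6. So r4c3=6.
Step 44. [r2c2∈{6}] r2c2 has the single candidate 6, so r2c2=6.
Step 45. [r7c9∈{9}] r7c9 is down to just 9 ⇒ r7c9=9.
Step 46. [r4c4∈{3}] r4c4 has the single candidate 3 ⇒ r4c4=3.
Step 47. [r8c2∈{2}] r8c2 is down to just 2 ⇒ r8c2=2.
Step 48. [r2c1∈{9}] r2c1 has the single candidate 9 ⇒ r2c1=9.
Step 49. [r6c6∈{5}] r6c6 has the single candidate 5. So r6c6=5.
Step 50. [r2c7∈{8}] only 8 remains possible at r2c7, so r2c7=8.
Step 51. [r9c5∈{5}] r9c5's peers cover all but 5 ⇒ r9c5=5.

Answer: 5 4 3 8 2 6 7 9 1 / 9 6 2 5 1 7 8 3 4 / 8 7 1 4 3 9 2 6 5 / 1 5 6 3 9 2 4 8 7 / 2 3 9 7 8 4 5 1 6 / 7 8 4 1 6 5 9 2 3 / 3 1 5 2 7 8 6 4 9 / 6 2 7 9 4 3 1 5 8 / 4 9 8 6 5 1 3 7 2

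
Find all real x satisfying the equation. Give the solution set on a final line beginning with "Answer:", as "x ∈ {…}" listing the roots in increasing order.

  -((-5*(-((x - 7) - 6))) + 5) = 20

Step 1. [-((-5*(-((x - 7) - 6))) + 5) = 20] leading − — multiply by −1, so neg: (-5*(-((x - 7) - 6))) + 5 = -20.
Step 2. [(-5*(-((x - 7) - 6))) + 5 = -20] -5 divides every term; factor it out, so factor: (-((x - 7) - 6)) - 1 = 4.
Step 3. [(-((x - 7) - 6)) - 1 = 4] peel the -1: add 1 from each side, so sub: -((x - 7) - 6) = 5.
Step 4. [-((x - 7) - 6) = 5] LHS negated; negate both sides ⇒ neg: (x - 7) - 6 = -5.
Step 5. [(x - 7) - 6 = -5] 6 comes off first (add 6). So sub: x - 7 = 1.
Step 6. [x - 7 = 1] the outer -7 inverts by adding 7 ⇒ sub: x = 8.

Answer: x ∈ {8}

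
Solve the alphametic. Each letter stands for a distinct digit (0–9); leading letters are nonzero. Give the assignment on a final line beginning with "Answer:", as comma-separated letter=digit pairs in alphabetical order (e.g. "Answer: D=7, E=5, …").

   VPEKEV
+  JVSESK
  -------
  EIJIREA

Step 1. [E] the sum has 7 digits but both addends have 6; that extra leading digit E is the final carry, namely 1 ⇒ E=1.
Step 2. [col 1: V + K ≡ A (mod 10)] column 1 (V + K ≡ A (mod 10), carry-in 0) doesn't pin K yet; pick K=6 and continue, so K=6.
Step 3. [col 1: V + K ≡ A (mod 10)] several values work for V in column 1 (V + K ≡ A (mod 10), carry-in 0); try V=7. So V=7.
Step 4. [col 1: V + K ≡ A (mod 10)] column 1: given V=7, K=6, carry-in 0, and digits 1,6,7 already taken and all letters distinct, V+K≡A (mod 10) forces A=3, so A=3.
Step 5. [col 2: E + S ≡ E (mod 10)] column 2 reads E+S+carry(1)=E with E=1; with digits 1,3,6,7 already taken and all letters distinct, the only value for S is 9. So S=9.
Step 6. [col 3: K + E ≡ R (mod 10)] in column 3 we have K+E≡R with carry-in 1; given K=6, E=1 and digits 1,3,6,7,9 already taken and all letters distinct, that pins R to 8. So R=8.
Step 7. [col 4: E + S ≡ I (mod 10)] column 4 reads E+S+carry(0)=I with E=1, S=9; with digits 1,3,6,7,8,9 already taken and all letters distinct, the only value for I is 0 ⇒ I=0.
Step 8. [col 5: P + V ≡ J (mod 10)] in column 5 we have P+V≡J with carry-in 1; given V=7 and digits 0,1,3,6,7,8,9 already taken and all letters distinct, that pins P to 4, so P=4.
Step 9. [col 5: P + V ≡ J (mod 10)] column 5 reads P+V+carry(1)=J with P=4, V=7; with digits 0,1,3,4,6,7,8,9 already taken and all letters distinct, the only value for J is 2, so J=2.

Answer: A=3, E=1, I=0, J=2, K=6, P=4, R=8, S=9, V=7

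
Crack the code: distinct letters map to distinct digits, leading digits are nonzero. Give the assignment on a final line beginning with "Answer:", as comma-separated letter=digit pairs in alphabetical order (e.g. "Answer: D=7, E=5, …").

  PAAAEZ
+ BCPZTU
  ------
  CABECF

Step 1. [col 1: Z + U ≡ F (mod 10)] no forcing yet in column 1 (carry-in 0); F=6 is free and consistent — try it. So F=6.
Step 2. [col 1: Z + U ≡ F (mod 10)] Z=4 is one option consistent with column 1 (Z + U ≡ F (mod 10), carry-in 0) — take it ⇒ Z=4.
Step 3. [col 1: Z + U ≡ F (mod 10)] column 1: given Z=4, F=6, carry-in 0, and digits 4,6 already taken and all letters distinct, Z+U≡F (mod 10) forces U=2, so U=2.
Step 4. [col 2: E + T ≡ C (mod 10)] no forcing yet in column 2 (carry-in 0); T=8 is free and consistent — try it, so T=8.
Step 5. [col 2: E + T ≡ C (mod 10)] column 2 (E + T ≡ C (mod 10), carry-in 0) doesn't pin E yet; pick E=1 and continue ⇒ E=1.
Step 6. [col 2: E + T ≡ C (mod 10)] column 2 reads E+T+carry(0)=C with E=1, T=8; with digits 1,2,4,6,8 already taken and all letters distinct, the only value for C is 9, so C=9.
Step 7. [col 3: A + Z ≡ E (mod 10)] in column 3 we have A+Z≡E with carry-in 0; given Z=4, E=1 and digits 1,2,4,6,8,9 already taken and all letters distinct, that pins A to 7. So A=7.
Step 8. [col 4: A + P ≡ B (mod 10)] column 4 reads A+P+carry(1)=B with A=7; with digits 1,2,4,6,7,8,9 already taken and all letters distinct, the only value for B is 3 ⇒ B=3.
Step 9. [col 4: A + P ≡ B (mod 10)] in column 4 we have A+P≡B with carry-in 1; given A=7, B=3 and digits 1,2,3,4,6,7,8,9 already taken and all letters distinct, that pins P to 5 ⇒ P=5.

Answer: A=7, B=3, C=9, E=1, F=6, P=5, T=8, U=2, Z=4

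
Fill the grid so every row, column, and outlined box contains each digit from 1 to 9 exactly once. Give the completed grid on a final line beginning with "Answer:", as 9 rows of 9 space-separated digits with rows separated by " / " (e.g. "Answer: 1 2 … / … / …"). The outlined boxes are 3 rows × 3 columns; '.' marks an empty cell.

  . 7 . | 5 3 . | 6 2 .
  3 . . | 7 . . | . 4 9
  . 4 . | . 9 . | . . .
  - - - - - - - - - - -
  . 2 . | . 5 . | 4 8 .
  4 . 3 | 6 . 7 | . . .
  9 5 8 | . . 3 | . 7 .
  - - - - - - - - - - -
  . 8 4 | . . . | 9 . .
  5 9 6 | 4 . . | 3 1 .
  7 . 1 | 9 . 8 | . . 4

Step 1. [r4c4∈{1}] r4c4's peers cover all but 1, so r4c4=1.
Step 2. [r8c6∈{2}] r8c6's peers cover all but 2, so r8c6=2.
Step 3. [r3c4∈{2,8}] r3c4 is the only open cell in col 4 admitting 8. So r3c4=8.
Step 4. [r2c5∈{1,2,6}] r2c5 is the only open cell in box 2 admitting 2 ⇒ r2c5=2.
Step 5. [r9c7∈{2,5}] across row 9, 2 lands solely at r9c7 ⇒ r9c7=2.
Step 6. [r6c7∈{1}] only 1 remains possible at r6c7. So r6c7=1.
Step 7. [r9c8∈{5,6}] r9c8 is the only open cell in row 9 admitting 5. So r9c8=5.
Step 8. [r2c2∈{1,6}] 6 has one home in col 2: r2c2 ⇒ r2c2=6.
Step 9. [r5c7∈{5}] r5c7 has the single candidate 5 ⇒ r5c7=5.
Step 10. [r3c9∈{1,3,5,7}] across col 9, 5 lands solely at r3c9. So r3c9=5.
Step 11. [r7c5∈{1,6,7}] r7c5 is the only open cell in col 5 admitting 1 ⇒ r7c5=1.
Step 12. [r1c9∈{1,8}] in col 9, 1 fits only at r1c9. So r1c9=1.
Step 13. [r6c9∈{2,6}] row 6 places 6 nowhere but r6c9 ⇒ r6c9=6.
Step 14. [r3c6∈{1,6}] r3c6 is the only open cell in row 3 admitting 6. So r3c6=6.
Step 15. [r8c5∈{7}] r8c5 has the single candidate 7. So r8c5=7.
Step 16. [r3c3∈{2}] r3c3 is down to just 2 ⇒ r3c3=2.
Step 17. [r1c6∈{4}] only 4 remains possible at r1c6 ⇒ r1c6=4.
Step 18. [r1c1∈{8}] r1c1 has the single candidate 8. So r1c1=8.
Step 19. [r6c5∈{4}] nothing but 4 survives at r6c5, so r6c5=4.
Step 20. [r8c9∈{8}] only 8 remains possible at r8c9, so r8c9=8.
Step 21. [r7c6∈{5}] r7c6's peers cover all but 5. So r7c6=5.
Step 22. [r4c1∈{6}] r4c1 has the single candidate 6. So r4c1=6.
Step 23. [r3c1∈{1}] only 1 remains possible at r3c1 ⇒ r3c1=1.
Step 24. [r4c9∈{3}] only 3 remains possible at r4c9. So r4c9=3.
Step 25. [r6c4∈{2}] r6c4 has the single candidate 2, so r6c4=2.
Step 26. [r1c3∈{9}] r1c3 has the single candidate 9. So r1c3=9.
Step 27. [r5c2∈{1}] r5c2 has the single candidate 1 ⇒ r5c2=1.
Step 28. [r4c6∈{9}] r4c6's peers cover all but 9. So r4c6=9.
Step 29. [r7c1∈{2}] only 2 remains possible at r7c1. So r7c1=2.
Step 30. [r5c8∈{9}] only 9 remains possible at r5c8 ⇒ r5c8=9.
Step 31. [r9c5∈{6}] r9c5's peers cover all but 6. So r9c5=6.
Step 32. [r2c6∈{1}] r2c6 is down to just 1, so r2c6=1.
Step 33. [r2c7∈{8}] r2c7 has the single candidate 8. So r2c7=8.
Step 34. [r4c3∈{7}] r4c3 is down to just 7. So r4c3=7.
Step 35. [r2c3∈{5}] only 5 remains possible at r2c3. So r2c3=5.
Step 36. [r5c5∈{8}] nothing but 8 survives at r5c5, so r5c5=8.
Step 37. [r7c9∈{7}] only 7 remains possible at r7c9 ⇒ r7c9=7.
Step 38. [r9c2∈{3}] r9c2's peers cover all but 3, so r9c2=3.
Step 39. [r7c4∈{3}] r7c4's peers cover all but 3, so r7c4=3.
Step 40. [r5c9∈{2}] nothing but 2 survives at r5c9. So r5c9=2.
Step 41. [r3c8∈{3}] only 3 remains possible at r3c8 ⇒ r3c8=3.
Step 42. [r7c8∈{6}] r7c8's peers cover all but 6, so r7c8=6.
Step 43. [r3c7∈{7}] r3c7 is down to just 7, so r3c7=7.

Answer: 8 7 9 5 3 4 6 2 1 / 3 6 5 7 2 1 8 4 9 / 1 4 2 8 9 6 7 3 5 / 6 2 7 1 5 9 4 8 3 / 4 1 3 6 8 7 5 9 2 / 9 5 8 2 4 3 1 7 6 / 2 8 4 3 1 5 9 6 7 / 5 9 6 4 7 2 3 1 8 / 7 3 1 9 6 8 2 5 4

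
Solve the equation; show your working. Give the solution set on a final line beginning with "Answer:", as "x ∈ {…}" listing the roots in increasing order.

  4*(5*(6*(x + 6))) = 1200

Step 1. [4*(5*(6*(x + 6))) = 1200] 4·(inner) — divide through by 4 ⇒ div: 5*(6*(x + 6)) = 300.
Step 2. [5*(6*(x + 6)) = 300] 5·(inner) — divide through by 5 ⇒ div: 6*(x + 6) = 60.
Step 3. [6*(x + 6) = 60] leading coefficient 6: divide by 6. So div: x + 6 = 10.
Step 4. [x + 6 = 10] 6 comes off first (subtract 6). So sub: x = 4.

Answer: x ∈ {4}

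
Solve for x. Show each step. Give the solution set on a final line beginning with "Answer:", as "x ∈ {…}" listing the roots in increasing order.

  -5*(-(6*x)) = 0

Step 1. [-5*(-(6*x)) = 0] -5 out front; divide by -5. So div: -(6*x) = 0.
Step 2. [-(6*x) = 0] flip signs both sides. So neg: 6*x = 0.
Step 3. [6*x = 0] divide by the outer 6. So div: x = 0.

Answer: x ∈ {0}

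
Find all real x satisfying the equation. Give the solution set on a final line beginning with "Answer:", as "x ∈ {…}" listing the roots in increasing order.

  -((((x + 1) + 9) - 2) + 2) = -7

Step 1. [-((((x + 1) + 9) - 2) + 2) = -7] LHS negated; negate both sides, so neg: (((x + 1) + 9) - 2) + 2 = 7.
Step 2. [(((x + 1) + 9) - 2) + 2 = 7] peel the +2: subtract 2 from each side, so sub: ((x + 1) + 9) - 2 = 5.
Step 3. [((x + 1) + 9) - 2 = 5] -2 is outermost — add 2 both sides ⇒ sub: (x + 1) + 9 = 7.
Step 4. [(x + 1) + 9 = 7] the outer +9 inverts by subtracting 9 ⇒ sub: x + 1 = -2.
Step 5. [x + 1 = -2] +1 is outermost — subtract 1 both sides, so sub: x = -3.

Answer: x ∈ {-3}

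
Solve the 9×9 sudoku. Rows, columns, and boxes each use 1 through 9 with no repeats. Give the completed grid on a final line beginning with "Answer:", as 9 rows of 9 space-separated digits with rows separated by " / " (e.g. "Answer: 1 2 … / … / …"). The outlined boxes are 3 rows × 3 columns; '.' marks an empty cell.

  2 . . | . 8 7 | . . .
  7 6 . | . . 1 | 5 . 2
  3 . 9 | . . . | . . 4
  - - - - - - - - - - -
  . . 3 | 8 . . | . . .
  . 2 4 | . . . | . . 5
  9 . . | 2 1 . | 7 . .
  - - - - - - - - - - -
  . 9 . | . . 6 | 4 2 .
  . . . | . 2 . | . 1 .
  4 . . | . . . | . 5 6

Step 1. [r2c3∈{8}] only 8 remains possible at r2c3. So r2c3=8.
Step 2. [r4c2∈{1,5,7}] box 4 places 7 nowhere but r4c2 ⇒ r4c2=7.
Step 3. [r1c2∈{1,4,5}] 4 has one home in col 2: r1c2, so r1c2=4.
Step 4. [r4c7∈{1,2,6,9}] row 4 places 2 nowhere but r4c7 ⇒ r4c7=2.
Step 5. [r9c3∈{1,2,7}] in row 9, 2 fits only at r9c3 ⇒ r9c3=2.
Step 6. [r3c8∈{6,7,8}] in row 3, 7 fits only at r3c8 ⇒ r3c8=7.
Step 7. [r3c7∈{1,6,8}] 8 has one home in row 3: r3c7. So r3c7=8.
Step 8. [r3c2∈{1,5}] across row 3, 1 lands solely at r3c2. So r3c2=1.
Step 9. [r7c3∈{1,5,7}] in col 3, 1 fits only at r7c3, so r7c3=1.
Step 10. [r8c3∈{5,6,7}] across col 3, 7 lands solely at r8c3, so r8c3=7.
Step 11. [r8c1∈{5,6,8}] row 8 places 6 nowhere but r8c1, so r8c1=6.
Step 12. [r7c9∈{3,7,8}] 7 has one home in col 9: r7c9. So r7c9=7.
Step 13. [r8c9∈{3,8,9}] across box 9, 8 lands solely at r8c9, so r8c9=8.
Step 14. [r6c9∈{3}] r6c9's peers cover all but 3. So r6c9=3.
Step 15. [r9c6∈{3,8,9}] r9c6 is the only open cell in col 6 admitting 8, so r9c6=8.
Step 16. [r9c2∈{3}] nothing but 3 survives at r9c2. So r9c2=3.
Step 17. [r9c7∈{9}] r9c7's peers cover all but 9 ⇒ r9c7=9.
Step 18. [r8c2∈{5}] r8c2 is down to just 5, so r8c2=5.
Step 19. [r4c1∈{1,5}] r4c1 is the only open cell in col 1 admitting 5. So r4c1=5.
Step 20. [r8c7∈{3}] r8c7 has the single candidate 3. So r8c7=3.
Step 21. [r5c6∈{3,9}] in col 6, 3 fits only at r5c6. So r5c6=3.
Step 22. [r4c9∈{1,9}] 1 has one home in row 4: r4c9. So r4c9=1.
Step 23. [r5c7∈{6}] nothing but 6 survives at r5c7 ⇒ r5c7=6.
Step 24. [r4c5∈{4,6,9}] 6 has one home in row 4: r4c5. So r4c5=6.
Step 25. [r3c5∈{5}] r3c5 is down to just 5 ⇒ r3c5=5.
Step 26. [r2c5∈{3,4,9}] 4 has one home in col 5: r2c5 ⇒ r2c5=4.
Step 27. [r5c5∈{7,9}] r5c5 is the only open cell in col 5 admitting 9. So r5c5=9.
Step 28. [r1c8∈{3,6,9}] across col 8, 6 lands solely at r1c8, so r1c8=6.
Step 29. [r1c4∈{3,9}] 3 has one home in row 1: r1c4, so r1c4=3.
Step 30. [r4c6∈{4}] r4c6 is down to just 4, so r4c6=4.
Step 31. [r6c2∈{8}] only 8 remains possible at r6c2 ⇒ r6c2=8.
Step 32. [r2c4∈{9}] r2c4 has the single candidate 9. So r2c4=9.
Step 33. [r5c4∈{7}] nothing but 7 survives at r5c4. So r5c4=7.
Step 34. [r1c9∈{9}] only 9 remains possible at r1c9 ⇒ r1c9=9.
Step 35. [r7c4∈{5}] nothing but 5 survives at r7c4. So r7c4=5.
Step 36. [r1c3∈{5}] r1c3's peers cover all but 5. So r1c3=5.
Step 37. [r5c1∈{1}] r5c1's peers cover all but 1. So r5c1=1.
Step 38. [r8c6∈{9}] r8c6 is down to just 9 ⇒ r8c6=9.
Step 39. [r9c5∈{7}] r9c5 has the single candidate 7 ⇒ r9c5=7.
Step 40. [r7c5∈{3}] nothing but 3 survives at r7c5 ⇒ r7c5=3.
Step 41. [r7c1∈{8}] r7c1's peers cover all but 8. So r7c1=8.
Step 42. [r6c8∈{4}] r6c8 has the single candidate 4, so r6c8=4.
Step 43. [r2c8∈{3}] r2c8 is down to just 3. So r2c8=3.
Step 44. [r6c6∈{5}] only 5 remains possible at r6c6, so r6c6=5.
Step 45. [r6c3∈{6}] r6c3 has the single candidate 6 ⇒ r6c3=6.
Step 46. [r1c7∈{1}] r1c7 is down to just 1 ⇒ r1c7=1.
Step 47. [r3c6∈{2}] r3c6 is down to just 2, so r3c6=2.
Step 48. [r3c4∈{6}] r3c4 is down to just 6, so r3c4=6.
Step 49. [r8c4∈{4}] nothing but 4 survives at r8c4, so r8c4=4.
Step 50. [r5c8∈{8}] nothing but 8 survives at r5c8, so r5c8=8.
Step 51. [r9c4∈{1}] r9c4 has the single candidate 1. So r9c4=1.
Step 52. [r4c8∈{9}] r4c8 has the single candidate 9. So r4c8=9.

Answer: 2 4 5 3 8 7 1 6 9 / 7 6 8 9 4 1 5 3 2 / 3 1 9 6 5 2 8 7 4 / 5 7 3 8 6 4 2 9 1 / 1 2 4 7 9 3 6 8 5 / 9 8 6 2 1 5 7 4 3 / 8 9 1 5 3 6 4 2 7 / 6 5 7 4 2 9 3 1 8 / 4 3 2 1 7 8 9 5 6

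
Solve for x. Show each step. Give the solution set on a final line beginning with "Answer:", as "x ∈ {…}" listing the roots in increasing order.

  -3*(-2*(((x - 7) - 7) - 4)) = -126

Step 1. [-3*(-2*(((x - 7) - 7) - 4)) = -126] -3·(inner) — divide through by -3, so div: -2*(((x - 7) - 7) - 4) = 42.
Step 2. [-2*(((x - 7) - 7) - 4) = 42] -2·(inner) — divide through by -2 ⇒ div: ((x - 7) - 7) - 4 = -21.
Step 3. [((x - 7) - 7) - 4 = -21] 4 comes off first (add 4). So sub: (x - 7) - 7 = -17.
Step 4. [(x - 7) - 7 = -17] peel the -7: add 7 from each side, so sub: x - 7 = -10.
Step 5. [x - 7 = -10] peel the -7: add 7 from each side, so sub: x = -3.

Answer: x ∈ {-3}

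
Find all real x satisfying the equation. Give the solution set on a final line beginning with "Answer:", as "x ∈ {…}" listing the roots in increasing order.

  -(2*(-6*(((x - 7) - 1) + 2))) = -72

Step 1. [-(2*(-6*(((x - 7) - 1) + 2))) = -72] leading − — multiply by −1, so neg: 2*(-6*(((x - 7) - 1) + 2)) = 72.
Step 2. [2*(-6*(((x - 7) - 1) + 2)) = 72] 2·(inner) — divide through by 2. So div: -6*(((x - 7) - 1) + 2) = 36.
Step 3. [-6*(((x - 7) - 1) + 2) = 36] divide by the outer -6 ⇒ div: ((x - 7) - 1) + 2 = -6.
Step 4. [((x - 7) - 1) + 2 = -6] subtract 2: x sits inside (… + 2) ⇒ sub: (x - 7) - 1 = -8.
Step 5. [(x - 7) - 1 = -8] -1 is outermost — add 1 both sides, so sub: x - 7 = -7.
Step 6. [x - 7 = -7] add 7: x sits inside (… - 7), so sub: x = 0.

Answer: x ∈ {0}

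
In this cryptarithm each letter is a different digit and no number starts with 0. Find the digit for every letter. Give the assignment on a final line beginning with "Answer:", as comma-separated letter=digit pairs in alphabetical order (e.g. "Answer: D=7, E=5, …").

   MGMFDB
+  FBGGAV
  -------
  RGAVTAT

Step 1. [R] R is the leading digit of a 7-digit sum of two 6-digit numbers; the final carry is exactly 1, so R=1.
Step 2. [col 1: B + V ≡ T (mod 10)] column 1 (B + V ≡ T (mod 10), carry-in 0) doesn't pin V yet; pick V=3 and continue ⇒ V=3.
Step 3. [col 1: B + V ≡ T (mod 10)] T=0 is one option consistent with column 1 (B + V ≡ T (mod 10), carry-in 0) — take it ⇒ T=0.
Step 4. [col 1: B + V ≡ T (mod 10)] column 1: given V=3, T=0, carry-in 0, and digits 0,1,3 already taken and all letters distinct, B+V≡T (mod 10) forces B=7, so B=7.
Step 5. [col 2: D + A ≡ A (mod 10)] in column 2 we have D+A≡A with carry-in 1; given nothing yet and digits 0,1,3,7 already taken and all letters distinct, that pins D to 9. So D=9.
Step 6. [col 2: D + A ≡ A (mod 10)] column 2 (D + A ≡ A (mod 10), carry-in 1) doesn't pin A yet; pick A=2 and continue. So A=2.
Step 7. [col 3: F + G ≡ T (mod 10)] no forcing yet in column 3 (carry-in 1); F=5 is free and consistent — try it ⇒ F=5.
Step 8. [col 3: F + G ≡ T (mod 10)] from column 3 (F=5, T=0, carry-in 1, digits 0,1,2,3,5,7,9 already taken and all letters distinct): G must equal 4, so G=4.
Step 9. [col 4: M + G ≡ V (mod 10)] from column 4 (G=4, V=3, carry-in 1, digits 0,1,2,3,4,5,7,9 already taken and all letters distinct): M must equal 8, so M=8.

Answer: A=2, B=7, D=9, F=5, G=4, M=8, R=1, T=0, V=3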